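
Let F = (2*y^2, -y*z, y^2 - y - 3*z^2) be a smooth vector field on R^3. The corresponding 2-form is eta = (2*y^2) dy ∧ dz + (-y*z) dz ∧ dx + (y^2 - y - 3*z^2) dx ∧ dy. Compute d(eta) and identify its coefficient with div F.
d(eta) = (-7*z) dx ∧ dy ∧ dz; div F = -7*z

For a 2-form in R^3 of the form above, applying d gives a 3-form with coefficient ∂P/∂x + ∂Q/∂y + ∂R/∂z:
  ∂P/∂x = 0
  ∂Q/∂y = -z
  ∂R/∂z = -6*z
Sum = -7*z, which is exactly div F.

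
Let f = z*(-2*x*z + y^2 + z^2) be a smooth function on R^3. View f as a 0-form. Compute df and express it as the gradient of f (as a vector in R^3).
df = (-2*z^2) dx + (2*y*z) dy + (-4*x*z + y^2 + 3*z^2) dz; grad f = (-2*z^2, 2*y*z, -4*x*z + y^2 + 3*z^2)

For a 0-form f, d f = (∂f/∂x) dx + (∂f/∂y) dy + (∂f/∂z) dz. The components of the vector representation are exactly the entries of grad f in Cartesian coordinates:
  ∂f/∂x = -2*z^2
  ∂f/∂y = 2*y*z
  ∂f/∂z = -4*x*z + y^2 + 3*z^2.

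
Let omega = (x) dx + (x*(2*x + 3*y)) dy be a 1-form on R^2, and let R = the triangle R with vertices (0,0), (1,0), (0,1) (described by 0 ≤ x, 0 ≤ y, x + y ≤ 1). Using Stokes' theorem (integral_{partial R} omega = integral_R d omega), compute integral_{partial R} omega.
integral_(partial R) omega = 7/6

Stokes: integral_partial_R omega = integral_R d omega with d omega = (∂Q/∂x - ∂P/∂y) dx ∧ dy.
  ∂Q/∂x = 4*x + 3*y
  ∂P/∂y = 0
  integrand = ∂Q/∂x - ∂P/∂y = 4*x + 3*y.
Integrating over R: integral_0^1 integral_0^{1-x} (4*x + 3*y) dy dx = 7/6.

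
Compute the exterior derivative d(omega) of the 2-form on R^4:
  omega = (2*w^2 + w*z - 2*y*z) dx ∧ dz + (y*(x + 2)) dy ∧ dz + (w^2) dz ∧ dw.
d(omega) = (y + 2*z) dx ∧ dy ∧ dz + (4*w + z) dx ∧ dz ∧ dw

For a 2-form omega = sum_{i<j} g_{ij} dx_i ∧ dx_j, the exterior derivative is
  d(omega) = sum_{i<j} d(g_{ij}) ∧ dx_i ∧ dx_j = sum_{i<j, k} (∂g_{ij}/∂x_k) dx_k ∧ dx_i ∧ dx_j.
Expand each term, using dx_k ∧ dx_i ∧ dx_j = sgn(permutation) dx_{(a)} ∧ dx_{(b)} ∧ dx_{(c)} with (a < b < c) sorted:
  d(2*w^2 + w*z - 2*y*z) includes (∂/∂y)(2*w^2 + w*z - 2*y*z) dy = (-2*z) dy, which multiplied by dx ∧ dz gives (2*z) dx ∧ dy ∧ dz
  d(2*w^2 + w*z - 2*y*z) includes (∂/∂w)(2*w^2 + w*z - 2*y*z) dw = (4*w + z) dw, which multiplied by dx ∧ dz gives (4*w + z) dx ∧ dz ∧ dw
  d(y*(x + 2)) includes (∂/∂x)(y*(x + 2)) dx = (y) dx, which multiplied by dy ∧ dz gives (y) dx ∧ dy ∧ dz
Collecting like 3-forms: d(omega) = (y + 2*z) dx ∧ dy ∧ dz + (4*w + z) dx ∧ dz ∧ dw.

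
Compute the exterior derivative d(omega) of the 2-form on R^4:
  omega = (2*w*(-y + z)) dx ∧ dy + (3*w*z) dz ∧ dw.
d(omega) = (2*w) dx ∧ dy ∧ dz + (-2*y + 2*z) dx ∧ dy ∧ dw

For a 2-form omega = sum_{i<j} g_{ij} dx_i ∧ dx_j, the exterior derivative is
  d(omega) = sum_{i<j} d(g_{ij}) ∧ dx_i ∧ dx_j = sum_{i<j, k} (∂g_{ij}/∂x_k) dx_k ∧ dx_i ∧ dx_j.
Expand each term, using dx_k ∧ dx_i ∧ dx_j = sgn(permutation) dx_{(a)} ∧ dx_{(b)} ∧ dx_{(c)} with (a < b < c) sorted:
  d(2*w*(-y + z)) includes (∂/∂z)(2*w*(-y + z)) dz = (2*w) dz, which multiplied by dx ∧ dy gives (2*w) dx ∧ dy ∧ dz
  d(2*w*(-y + z)) includes (∂/∂w)(2*w*(-y + z)) dw = (-2*y + 2*z) dw, which multiplied by dx ∧ dy gives (-2*y + 2*z) dx ∧ dy ∧ dw
Collecting like 3-forms: d(omega) = (2*w) dx ∧ dy ∧ dz + (-2*y + 2*z) dx ∧ dy ∧ dw.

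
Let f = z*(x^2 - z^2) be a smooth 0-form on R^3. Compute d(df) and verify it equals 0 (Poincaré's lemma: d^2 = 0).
d(df) = 0

Step 1: df = sum_i (∂f/∂x_i) dx_i = (2*x*z) dx + (0) dy + (x^2 - 3*z^2) dz.
Step 2: Apply d again. Using the 1-form formula, the coefficient of dx ∧ dy in d(df) is ∂^2 f/∂x ∂y - ∂^2 f/∂y ∂x = (0) - (0) = 0 (equality of mixed partials for smooth f).
Similarly for dx ∧ dz and dy ∧ dz — all coefficients vanish. So d(df) = 0.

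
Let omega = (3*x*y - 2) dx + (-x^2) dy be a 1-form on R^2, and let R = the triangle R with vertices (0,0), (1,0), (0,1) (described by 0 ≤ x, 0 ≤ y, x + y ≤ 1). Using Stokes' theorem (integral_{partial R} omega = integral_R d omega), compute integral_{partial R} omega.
integral_(partial R) omega = -5/6

Stokes: integral_partial_R omega = integral_R d omega with d omega = (∂Q/∂x - ∂P/∂y) dx ∧ dy.
  ∂Q/∂x = -2*x
  ∂P/∂y = 3*x
  integrand = ∂Q/∂x - ∂P/∂y = -5*x.
Integrating over R: integral_0^1 integral_0^{1-x} (-5*x) dy dx = -5/6.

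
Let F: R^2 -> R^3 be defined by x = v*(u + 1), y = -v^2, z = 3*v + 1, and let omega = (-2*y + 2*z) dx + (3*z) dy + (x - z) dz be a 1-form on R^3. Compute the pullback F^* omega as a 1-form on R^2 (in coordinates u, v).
F^* omega = (2*v*(v^2 + 3*v + 1)) du + (2*u*v^2 + 9*u*v + 2*u - 16*v^2 - 6*v - 1) dv

Using F^*(f dg) = (f ∘ F) d(g ∘ F), substitute each coordinate x_i by F_i(u, v) in f_i, and replace dx_i by d F_i = (∂F_i/∂u) du + (∂F_i/∂v) dv.
  For the x component: f_1(F) = 2*v^2 + 6*v + 2; d F_1 = (v) du + (u + 1) dv
  For the y component: f_2(F) = 9*v + 3; d F_2 = (0) du + (-2*v) dv
  For the z component: f_3(F) = u*v - 2*v - 1; d F_3 = (0) du + (3) dv
Combining and collecting du, dv coefficients:
  coeff of du: 2*v*(v^2 + 3*v + 1)
  coeff of dv: 2*u*v^2 + 9*u*v + 2*u - 16*v^2 - 6*v - 1
F^* omega = (2*v*(v^2 + 3*v + 1)) du + (2*u*v^2 + 9*u*v + 2*u - 16*v^2 - 6*v - 1) dv.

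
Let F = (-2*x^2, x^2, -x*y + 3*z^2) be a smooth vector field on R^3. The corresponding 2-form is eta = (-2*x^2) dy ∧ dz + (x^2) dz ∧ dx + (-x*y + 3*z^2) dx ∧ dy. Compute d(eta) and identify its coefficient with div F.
d(eta) = (-4*x + 6*z) dx ∧ dy ∧ dz; div F = -4*x + 6*z

For a 2-form in R^3 of the form above, applying d gives a 3-form with coefficient ∂P/∂x + ∂Q/∂y + ∂R/∂z:
  ∂P/∂x = -4*x
  ∂Q/∂y = 0
  ∂R/∂z = 6*z
Sum = -4*x + 6*z, which is exactly div F.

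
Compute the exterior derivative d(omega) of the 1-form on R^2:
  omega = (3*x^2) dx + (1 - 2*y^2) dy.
d(omega) = 0

For a 1-form omega = sum_i f_i dx_i, the exterior derivative is
  d(omega) = sum_{i < j} (∂f_j/∂x_i - ∂f_i/∂x_j) dx_i ∧ dx_j.

Assembling: d(omega) = 0.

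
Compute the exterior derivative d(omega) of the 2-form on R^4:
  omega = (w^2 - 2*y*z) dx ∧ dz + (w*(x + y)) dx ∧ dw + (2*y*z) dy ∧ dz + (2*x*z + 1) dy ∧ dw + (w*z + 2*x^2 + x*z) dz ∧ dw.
d(omega) = (2*z) dx ∧ dy ∧ dz + (2*w + 4*x + z) dx ∧ dz ∧ dw + (-w + 2*z) dx ∧ dy ∧ dw + (-2*x) dy ∧ dz ∧ dw

For a 2-form omega = sum_{i<j} g_{ij} dx_i ∧ dx_j, the exterior derivative is
  d(omega) = sum_{i<j} d(g_{ij}) ∧ dx_i ∧ dx_j = sum_{i<j, k} (∂g_{ij}/∂x_k) dx_k ∧ dx_i ∧ dx_j.
Expand each term, using dx_k ∧ dx_i ∧ dx_j = sgn(permutation) dx_{(a)} ∧ dx_{(b)} ∧ dx_{(c)} with (a < b < c) sorted:
  d(w^2 - 2*y*z) includes (∂/∂y)(w^2 - 2*y*z) dy = (-2*z) dy, which multiplied by dx ∧ dz gives (2*z) dx ∧ dy ∧ dz
  d(w^2 - 2*y*z) includes (∂/∂w)(w^2 - 2*y*z) dw = (2*w) dw, which multiplied by dx ∧ dz gives (2*w) dx ∧ dz ∧ dw
  d(w*(x + y)) includes (∂/∂y)(w*(x + y)) dy = (w) dy, which multiplied by dx ∧ dw gives (-w) dx ∧ dy ∧ dw
  d(2*x*z + 1) includes (∂/∂x)(2*x*z + 1) dx = (2*z) dx, which multiplied by dy ∧ dw gives (2*z) dx ∧ dy ∧ dw
  d(2*x*z + 1) includes (∂/∂z)(2*x*z + 1) dz = (2*x) dz, which multiplied by dy ∧ dw gives (-2*x) dy ∧ dz ∧ dw
  d(w*z + 2*x^2 + x*z) includes (∂/∂x)(w*z + 2*x^2 + x*z) dx = (4*x + z) dx, which multiplied by dz ∧ dw gives (4*x + z) dx ∧ dz ∧ dw
Collecting like 3-forms: d(omega) = (2*z) dx ∧ dy ∧ dz + (2*w + 4*x + z) dx ∧ dz ∧ dw + (-w + 2*z) dx ∧ dy ∧ dw + (-2*x) dy ∧ dz ∧ dw.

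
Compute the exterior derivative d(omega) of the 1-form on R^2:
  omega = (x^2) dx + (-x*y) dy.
d(omega) = (-y) dx ∧ dy

For a 1-form omega = sum_i f_i dx_i, the exterior derivative is
  d(omega) = sum_{i < j} (∂f_j/∂x_i - ∂f_i/∂x_j) dx_i ∧ dx_j.
  coefficient of dx ∧ dy: ∂f_2/∂x - ∂f_1/∂y = ∂(-x*y)/∂x - ∂(x^2)/∂y = -y
Assembling: d(omega) = (-y) dx ∧ dy.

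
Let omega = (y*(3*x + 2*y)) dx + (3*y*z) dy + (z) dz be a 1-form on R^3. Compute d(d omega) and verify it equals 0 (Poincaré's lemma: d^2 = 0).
d(d omega) = 0

Step 1: d omega = sum_{i<j} (∂f_j/∂x_i - ∂f_i/∂x_j) dx_i ∧ dx_j:
  coeff of dx ∧ dy: -3*x - 4*y
  coeff of dx ∧ dz: 0
  coeff of dy ∧ dz: -3*y
Step 2: Apply d again to each 2-form coefficient. The only possible 3-form in R^3 is dx ∧ dy ∧ dz, with coefficient
  ∂(coeff of dy∧dz)/∂x - ∂(coeff of dx∧dz)/∂y + ∂(coeff of dx∧dy)/∂z
  = ∂/∂x (-3*y) - ∂/∂y (0) + ∂/∂z (-3*x - 4*y).
Each of these terms simplifies to sums of mixed partials that cancel in pairs. The result is 0 (by equality of mixed partials for smooth functions — Schwarz / Clairaut).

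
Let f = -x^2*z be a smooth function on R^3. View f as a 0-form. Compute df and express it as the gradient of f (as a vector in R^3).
df = (-2*x*z) dx + (0) dy + (-x^2) dz; grad f = (-2*x*z, 0, -x^2)

For a 0-form f, d f = (∂f/∂x) dx + (∂f/∂y) dy + (∂f/∂z) dz. The components of the vector representation are exactly the entries of grad f in Cartesian coordinates:
  ∂f/∂x = -2*x*z
  ∂f/∂y = 0
  ∂f/∂z = -x^2.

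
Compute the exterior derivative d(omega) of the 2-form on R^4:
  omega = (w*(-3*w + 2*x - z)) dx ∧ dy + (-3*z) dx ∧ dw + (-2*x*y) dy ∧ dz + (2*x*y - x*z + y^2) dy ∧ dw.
d(omega) = (-w - 2*y) dx ∧ dy ∧ dz + (-6*w + 2*x + 2*y - 2*z) dx ∧ dy ∧ dw + (3) dx ∧ dz ∧ dw + (x) dy ∧ dz ∧ dw

For a 2-form omega = sum_{i<j} g_{ij} dx_i ∧ dx_j, the exterior derivative is
  d(omega) = sum_{i<j} d(g_{ij}) ∧ dx_i ∧ dx_j = sum_{i<j, k} (∂g_{ij}/∂x_k) dx_k ∧ dx_i ∧ dx_j.
Expand each term, using dx_k ∧ dx_i ∧ dx_j = sgn(permutation) dx_{(a)} ∧ dx_{(b)} ∧ dx_{(c)} with (a < b < c) sorted:
  d(w*(-3*w + 2*x - z)) includes (∂/∂z)(w*(-3*w + 2*x - z)) dz = (-w) dz, which multiplied by dx ∧ dy gives (-w) dx ∧ dy ∧ dz
  d(w*(-3*w + 2*x - z)) includes (∂/∂w)(w*(-3*w + 2*x - z)) dw = (-6*w + 2*x - z) dw, which multiplied by dx ∧ dy gives (-6*w + 2*x - z) dx ∧ dy ∧ dw
  d(-3*z) includes (∂/∂z)(-3*z) dz = (-3) dz, which multiplied by dx ∧ dw gives (3) dx ∧ dz ∧ dw
  d(-2*x*y) includes (∂/∂x)(-2*x*y) dx = (-2*y) dx, which multiplied by dy ∧ dz gives (-2*y) dx ∧ dy ∧ dz
  d(2*x*y - x*z + y^2) includes (∂/∂x)(2*x*y - x*z + y^2) dx = (2*y - z) dx, which multiplied by dy ∧ dw gives (2*y - z) dx ∧ dy ∧ dw
  d(2*x*y - x*z + y^2) includes (∂/∂z)(2*x*y - x*z + y^2) dz = (-x) dz, which multiplied by dy ∧ dw gives (x) dy ∧ dz ∧ dw
Collecting like 3-forms: d(omega) = (-w - 2*y) dx ∧ dy ∧ dz + (-6*w + 2*x + 2*y - 2*z) dx ∧ dy ∧ dw + (3) dx ∧ dz ∧ dw + (x) dy ∧ dz ∧ dw.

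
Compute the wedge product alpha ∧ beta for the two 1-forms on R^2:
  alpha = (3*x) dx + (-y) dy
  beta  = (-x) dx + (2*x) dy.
alpha ∧ beta = (x*(6*x - y)) dx ∧ dy

Distribute the wedge, using dx_i ∧ dx_j = -dx_j ∧ dx_i and dx_i ∧ dx_i = 0. For each pair (i, j) with i < j, the coefficient of dx_i ∧ dx_j in alpha ∧ beta is (alpha_i * beta_j - alpha_j * beta_i). Collecting: alpha ∧ beta = (x*(6*x - y)) dx ∧ dy.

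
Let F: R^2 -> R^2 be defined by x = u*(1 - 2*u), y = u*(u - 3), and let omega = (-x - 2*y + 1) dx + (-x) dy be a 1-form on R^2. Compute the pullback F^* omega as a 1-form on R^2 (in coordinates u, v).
F^* omega = (4*u^3 - 28*u^2 + 4*u + 1) du

Using F^*(f dg) = (f ∘ F) d(g ∘ F), substitute each coordinate x_i by F_i(u, v) in f_i, and replace dx_i by d F_i = (∂F_i/∂u) du + (∂F_i/∂v) dv.
  For the x component: f_1(F) = 5*u + 1; d F_1 = (1 - 4*u) du + (0) dv
  For the y component: f_2(F) = u*(2*u - 1); d F_2 = (2*u - 3) du + (0) dv
Combining and collecting du, dv coefficients:
  coeff of du: 4*u^3 - 28*u^2 + 4*u + 1
  coeff of dv: 0
F^* omega = (4*u^3 - 28*u^2 + 4*u + 1) du.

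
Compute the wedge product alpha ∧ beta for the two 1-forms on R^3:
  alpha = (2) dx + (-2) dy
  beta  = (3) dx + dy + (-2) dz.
alpha ∧ beta = (8) dx ∧ dy + (-4) dx ∧ dz + (4) dy ∧ dz

Distribute the wedge, using dx_i ∧ dx_j = -dx_j ∧ dx_i and dx_i ∧ dx_i = 0. For each pair (i, j) with i < j, the coefficient of dx_i ∧ dx_j in alpha ∧ beta is (alpha_i * beta_j - alpha_j * beta_i). Collecting: alpha ∧ beta = (8) dx ∧ dy + (-4) dx ∧ dz + (4) dy ∧ dz.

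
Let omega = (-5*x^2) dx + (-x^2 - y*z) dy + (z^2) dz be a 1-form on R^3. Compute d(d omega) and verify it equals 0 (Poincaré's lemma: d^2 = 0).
d(d omega) = 0

Step 1: d omega = sum_{i<j} (∂f_j/∂x_i - ∂f_i/∂x_j) dx_i ∧ dx_j:
  coeff of dx ∧ dy: -2*x
  coeff of dx ∧ dz: 0
  coeff of dy ∧ dz: y
Step 2: Apply d again to each 2-form coefficient. The only possible 3-form in R^3 is dx ∧ dy ∧ dz, with coefficient
  ∂(coeff of dy∧dz)/∂x - ∂(coeff of dx∧dz)/∂y + ∂(coeff of dx∧dy)/∂z
  = ∂/∂x (y) - ∂/∂y (0) + ∂/∂z (-2*x).
Each of these terms simplifies to sums of mixed partials that cancel in pairs. The result is 0 (by equality of mixed partials for smooth functions — Schwarz / Clairaut).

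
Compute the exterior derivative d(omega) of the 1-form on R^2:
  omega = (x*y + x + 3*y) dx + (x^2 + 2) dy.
d(omega) = (x - 3) dx ∧ dy

For a 1-form omega = sum_i f_i dx_i, the exterior derivative is
  d(omega) = sum_{i < j} (∂f_j/∂x_i - ∂f_i/∂x_j) dx_i ∧ dx_j.
  coefficient of dx ∧ dy: ∂f_2/∂x - ∂f_1/∂y = ∂(x^2 + 2)/∂x - ∂(x*y + x + 3*y)/∂y = x - 3
Assembling: d(omega) = (x - 3) dx ∧ dy.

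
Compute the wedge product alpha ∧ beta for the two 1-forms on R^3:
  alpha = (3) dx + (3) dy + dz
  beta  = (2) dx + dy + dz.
alpha ∧ beta = (-3) dx ∧ dy + (1) dx ∧ dz + (2) dy ∧ dz

Distribute the wedge, using dx_i ∧ dx_j = -dx_j ∧ dx_i and dx_i ∧ dx_i = 0. For each pair (i, j) with i < j, the coefficient of dx_i ∧ dx_j in alpha ∧ beta is (alpha_i * beta_j - alpha_j * beta_i). Collecting: alpha ∧ beta = (-3) dx ∧ dy + (1) dx ∧ dz + (2) dy ∧ dz.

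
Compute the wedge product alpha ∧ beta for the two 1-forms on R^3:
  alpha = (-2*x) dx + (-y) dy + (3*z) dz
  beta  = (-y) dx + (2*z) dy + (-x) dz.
alpha ∧ beta = (-4*x*z - y^2) dx ∧ dy + (2*x^2 + 3*y*z) dx ∧ dz + (x*y - 6*z^2) dy ∧ dz

Distribute the wedge, using dx_i ∧ dx_j = -dx_j ∧ dx_i and dx_i ∧ dx_i = 0. For each pair (i, j) with i < j, the coefficient of dx_i ∧ dx_j in alpha ∧ beta is (alpha_i * beta_j - alpha_j * beta_i). Collecting: alpha ∧ beta = (-4*x*z - y^2) dx ∧ dy + (2*x^2 + 3*y*z) dx ∧ dz + (x*y - 6*z^2) dy ∧ dz.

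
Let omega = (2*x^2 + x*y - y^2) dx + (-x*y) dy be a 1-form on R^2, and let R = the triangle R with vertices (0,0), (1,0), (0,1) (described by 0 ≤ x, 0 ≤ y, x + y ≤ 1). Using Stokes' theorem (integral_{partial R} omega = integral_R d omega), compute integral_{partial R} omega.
integral_(partial R) omega = 0

Stokes: integral_partial_R omega = integral_R d omega with d omega = (∂Q/∂x - ∂P/∂y) dx ∧ dy.
  ∂Q/∂x = -y
  ∂P/∂y = x - 2*y
  integrand = ∂Q/∂x - ∂P/∂y = -x + y.
Integrating over R: integral_0^1 integral_0^{1-x} (-x + y) dy dx = 0.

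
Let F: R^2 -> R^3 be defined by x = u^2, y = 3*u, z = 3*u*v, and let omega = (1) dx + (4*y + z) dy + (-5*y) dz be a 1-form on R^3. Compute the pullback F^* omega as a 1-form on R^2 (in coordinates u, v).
F^* omega = (2*u*(19 - 18*v)) du + (-45*u^2) dv

Using F^*(f dg) = (f ∘ F) d(g ∘ F), substitute each coordinate x_i by F_i(u, v) in f_i, and replace dx_i by d F_i = (∂F_i/∂u) du + (∂F_i/∂v) dv.
  For the x component: f_1(F) = 1; d F_1 = (2*u) du + (0) dv
  For the y component: f_2(F) = 3*u*(v + 4); d F_2 = (3) du + (0) dv
  For the z component: f_3(F) = -15*u; d F_3 = (3*v) du + (3*u) dv
Combining and collecting du, dv coefficients:
  coeff of du: 2*u*(19 - 18*v)
  coeff of dv: -45*u^2
F^* omega = (2*u*(19 - 18*v)) du + (-45*u^2) dv.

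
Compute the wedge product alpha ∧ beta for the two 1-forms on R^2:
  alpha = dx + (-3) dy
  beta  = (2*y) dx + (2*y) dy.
alpha ∧ beta = (8*y) dx ∧ dy

Distribute the wedge, using dx_i ∧ dx_j = -dx_j ∧ dx_i and dx_i ∧ dx_i = 0. For each pair (i, j) with i < j, the coefficient of dx_i ∧ dx_j in alpha ∧ beta is (alpha_i * beta_j - alpha_j * beta_i). Collecting: alpha ∧ beta = (8*y) dx ∧ dy.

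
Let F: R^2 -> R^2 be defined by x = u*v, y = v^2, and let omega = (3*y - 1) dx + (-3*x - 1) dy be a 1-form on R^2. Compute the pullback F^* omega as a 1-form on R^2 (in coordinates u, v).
F^* omega = (3*v^3 - v) du + (-3*u*v^2 - u - 2*v) dv

Using F^*(f dg) = (f ∘ F) d(g ∘ F), substitute each coordinate x_i by F_i(u, v) in f_i, and replace dx_i by d F_i = (∂F_i/∂u) du + (∂F_i/∂v) dv.
  For the x component: f_1(F) = 3*v^2 - 1; d F_1 = (v) du + (u) dv
  For the y component: f_2(F) = -3*u*v - 1; d F_2 = (0) du + (2*v) dv
Combining and collecting du, dv coefficients:
  coeff of du: 3*v^3 - v
  coeff of dv: -3*u*v^2 - u - 2*v
F^* omega = (3*v^3 - v) du + (-3*u*v^2 - u - 2*v) dv.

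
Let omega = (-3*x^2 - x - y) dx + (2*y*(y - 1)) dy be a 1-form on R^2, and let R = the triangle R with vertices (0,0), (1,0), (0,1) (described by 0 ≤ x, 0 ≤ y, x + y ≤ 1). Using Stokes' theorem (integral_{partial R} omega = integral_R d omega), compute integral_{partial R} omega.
integral_(partial R) omega = 1/2

Stokes: integral_partial_R omega = integral_R d omega with d omega = (∂Q/∂x - ∂P/∂y) dx ∧ dy.
  ∂Q/∂x = 0
  ∂P/∂y = -1
  integrand = ∂Q/∂x - ∂P/∂y = 1.
Integrating over R: integral_0^1 integral_0^{1-x} (1) dy dx = 1/2.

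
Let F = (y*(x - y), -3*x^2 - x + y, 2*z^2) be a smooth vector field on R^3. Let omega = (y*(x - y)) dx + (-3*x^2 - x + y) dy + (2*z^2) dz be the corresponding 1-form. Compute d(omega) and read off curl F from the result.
d(omega) = (0) dy ∧ dz + (0) dz ∧ dx + (-7*x + 2*y - 1) dx ∧ dy; curl F = (0, 0, -7*x + 2*y - 1)

d omega = sum_{i<j} (∂f_j/∂x_i - ∂f_i/∂x_j) dx_i ∧ dx_j. Under the identification (dy ∧ dz, dz ∧ dx, dx ∧ dy) ↔ (e_x, e_y, e_z), the coefficients are exactly the components of curl F. Compute:
  ∂R/∂y - ∂Q/∂z = (0) - (0) = 0
  ∂P/∂z - ∂R/∂x = (0) - (0) = 0
  ∂Q/∂x - ∂P/∂y = (-6*x - 1) - (x - 2*y) = -7*x + 2*y - 1.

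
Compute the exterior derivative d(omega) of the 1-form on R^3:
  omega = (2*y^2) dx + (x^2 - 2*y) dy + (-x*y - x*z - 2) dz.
d(omega) = (2*x - 4*y) dx ∧ dy + (-y - z) dx ∧ dz + (-x) dy ∧ dz

For a 1-form omega = sum_i f_i dx_i, the exterior derivative is
  d(omega) = sum_{i < j} (∂f_j/∂x_i - ∂f_i/∂x_j) dx_i ∧ dx_j.
  coefficient of dx ∧ dy: ∂f_2/∂x - ∂f_1/∂y = ∂(x^2 - 2*y)/∂x - ∂(2*y^2)/∂y = 2*x - 4*y
  coefficient of dx ∧ dz: ∂f_3/∂x - ∂f_1/∂z = ∂(-x*y - x*z - 2)/∂x - ∂(2*y^2)/∂z = -y - z
  coefficient of dy ∧ dz: ∂f_3/∂y - ∂f_2/∂z = ∂(-x*y - x*z - 2)/∂y - ∂(x^2 - 2*y)/∂z = -x
Assembling: d(omega) = (2*x - 4*y) dx ∧ dy + (-y - z) dx ∧ dz + (-x) dy ∧ dz.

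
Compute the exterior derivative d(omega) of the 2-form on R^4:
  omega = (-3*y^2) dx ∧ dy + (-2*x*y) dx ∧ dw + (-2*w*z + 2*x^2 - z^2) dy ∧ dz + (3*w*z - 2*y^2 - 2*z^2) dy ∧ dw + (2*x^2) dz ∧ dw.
d(omega) = (2*x) dx ∧ dy ∧ dw + (4*x) dx ∧ dy ∧ dz + (-3*w + 2*z) dy ∧ dz ∧ dw + (4*x) dx ∧ dz ∧ dw

For a 2-form omega = sum_{i<j} g_{ij} dx_i ∧ dx_j, the exterior derivative is
  d(omega) = sum_{i<j} d(g_{ij}) ∧ dx_i ∧ dx_j = sum_{i<j, k} (∂g_{ij}/∂x_k) dx_k ∧ dx_i ∧ dx_j.
Expand each term, using dx_k ∧ dx_i ∧ dx_j = sgn(permutation) dx_{(a)} ∧ dx_{(b)} ∧ dx_{(c)} with (a < b < c) sorted:
  d(-2*x*y) includes (∂/∂y)(-2*x*y) dy = (-2*x) dy, which multiplied by dx ∧ dw gives (2*x) dx ∧ dy ∧ dw
  d(-2*w*z + 2*x^2 - z^2) includes (∂/∂x)(-2*w*z + 2*x^2 - z^2) dx = (4*x) dx, which multiplied by dy ∧ dz gives (4*x) dx ∧ dy ∧ dz
  d(-2*w*z + 2*x^2 - z^2) includes (∂/∂w)(-2*w*z + 2*x^2 - z^2) dw = (-2*z) dw, which multiplied by dy ∧ dz gives (-2*z) dy ∧ dz ∧ dw
  d(3*w*z - 2*y^2 - 2*z^2) includes (∂/∂z)(3*w*z - 2*y^2 - 2*z^2) dz = (3*w - 4*z) dz, which multiplied by dy ∧ dw gives (-3*w + 4*z) dy ∧ dz ∧ dw
  d(2*x^2) includes (∂/∂x)(2*x^2) dx = (4*x) dx, which multiplied by dz ∧ dw gives (4*x) dx ∧ dz ∧ dw
Collecting like 3-forms: d(omega) = (2*x) dx ∧ dy ∧ dw + (4*x) dx ∧ dy ∧ dz + (-3*w + 2*z) dy ∧ dz ∧ dw + (4*x) dx ∧ dz ∧ dw.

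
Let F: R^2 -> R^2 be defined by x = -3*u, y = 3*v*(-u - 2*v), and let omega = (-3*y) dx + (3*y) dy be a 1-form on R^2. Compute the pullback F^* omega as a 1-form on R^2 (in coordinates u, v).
F^* omega = (27*v*(u*v - u + 2*v^2 - 2*v)) du + (27*v*(u^2 + 6*u*v + 8*v^2)) dv

Using F^*(f dg) = (f ∘ F) d(g ∘ F), substitute each coordinate x_i by F_i(u, v) in f_i, and replace dx_i by d F_i = (∂F_i/∂u) du + (∂F_i/∂v) dv.
  For the x component: f_1(F) = 9*v*(u + 2*v); d F_1 = (-3) du + (0) dv
  For the y component: f_2(F) = 9*v*(-u - 2*v); d F_2 = (-3*v) du + (-3*u - 12*v) dv
Combining and collecting du, dv coefficients:
  coeff of du: 27*v*(u*v - u + 2*v^2 - 2*v)
  coeff of dv: 27*v*(u^2 + 6*u*v + 8*v^2)
F^* omega = (27*v*(u*v - u + 2*v^2 - 2*v)) du + (27*v*(u^2 + 6*u*v + 8*v^2)) dv.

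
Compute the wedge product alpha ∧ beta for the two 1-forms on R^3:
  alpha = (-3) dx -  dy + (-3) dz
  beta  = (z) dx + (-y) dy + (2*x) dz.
alpha ∧ beta = (3*y + z) dx ∧ dy + (-6*x + 3*z) dx ∧ dz + (-2*x - 3*y) dy ∧ dz

Distribute the wedge, using dx_i ∧ dx_j = -dx_j ∧ dx_i and dx_i ∧ dx_i = 0. For each pair (i, j) with i < j, the coefficient of dx_i ∧ dx_j in alpha ∧ beta is (alpha_i * beta_j - alpha_j * beta_i). Collecting: alpha ∧ beta = (3*y + z) dx ∧ dy + (-6*x + 3*z) dx ∧ dz + (-2*x - 3*y) dy ∧ dz.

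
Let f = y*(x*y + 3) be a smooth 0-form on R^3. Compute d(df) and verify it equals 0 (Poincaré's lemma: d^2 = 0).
d(df) = 0

Step 1: df = sum_i (∂f/∂x_i) dx_i = (y^2) dx + (2*x*y + 3) dy + (0) dz.
Step 2: Apply d again. Using the 1-form formula, the coefficient of dx ∧ dy in d(df) is ∂^2 f/∂x ∂y - ∂^2 f/∂y ∂x = (2*y) - (2*y) = 0 (equality of mixed partials for smooth f).
Similarly for dx ∧ dz and dy ∧ dz — all coefficients vanish. So d(df) = 0.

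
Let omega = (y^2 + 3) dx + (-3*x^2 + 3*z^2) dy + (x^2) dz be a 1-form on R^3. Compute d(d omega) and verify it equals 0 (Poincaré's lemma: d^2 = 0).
d(d omega) = 0

Step 1: d omega = sum_{i<j} (∂f_j/∂x_i - ∂f_i/∂x_j) dx_i ∧ dx_j:
  coeff of dx ∧ dy: -6*x - 2*y
  coeff of dx ∧ dz: 2*x
  coeff of dy ∧ dz: -6*z
Step 2: Apply d again to each 2-form coefficient. The only possible 3-form in R^3 is dx ∧ dy ∧ dz, with coefficient
  ∂(coeff of dy∧dz)/∂x - ∂(coeff of dx∧dz)/∂y + ∂(coeff of dx∧dy)/∂z
  = ∂/∂x (-6*z) - ∂/∂y (2*x) + ∂/∂z (-6*x - 2*y).
Each of these terms simplifies to sums of mixed partials that cancel in pairs. The result is 0 (by equality of mixed partials for smooth functions — Schwarz / Clairaut).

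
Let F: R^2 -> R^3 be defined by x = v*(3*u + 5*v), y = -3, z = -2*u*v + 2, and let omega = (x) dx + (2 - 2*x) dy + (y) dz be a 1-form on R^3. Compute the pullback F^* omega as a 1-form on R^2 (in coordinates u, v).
F^* omega = (3*v*(3*u*v + 5*v^2 + 2)) du + (9*u^2*v + 45*u*v^2 + 6*u + 50*v^3) dv

Using F^*(f dg) = (f ∘ F) d(g ∘ F), substitute each coordinate x_i by F_i(u, v) in f_i, and replace dx_i by d F_i = (∂F_i/∂u) du + (∂F_i/∂v) dv.
  For the x component: f_1(F) = v*(3*u + 5*v); d F_1 = (3*v) du + (3*u + 10*v) dv
  For the y component: f_2(F) = -6*u*v - 10*v^2 + 2; d F_2 = (0) du + (0) dv
  For the z component: f_3(F) = -3; d F_3 = (-2*v) du + (-2*u) dv
Combining and collecting du, dv coefficients:
  coeff of du: 3*v*(3*u*v + 5*v^2 + 2)
  coeff of dv: 9*u^2*v + 45*u*v^2 + 6*u + 50*v^3
F^* omega = (3*v*(3*u*v + 5*v^2 + 2)) du + (9*u^2*v + 45*u*v^2 + 6*u + 50*v^3) dv.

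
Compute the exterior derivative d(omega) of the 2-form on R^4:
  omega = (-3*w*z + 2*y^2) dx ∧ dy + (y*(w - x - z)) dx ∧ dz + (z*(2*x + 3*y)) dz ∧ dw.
d(omega) = (-4*w + x + z) dx ∧ dy ∧ dz + (-3*z) dx ∧ dy ∧ dw + (y + 2*z) dx ∧ dz ∧ dw + (3*z) dy ∧ dz ∧ dw

For a 2-form omega = sum_{i<j} g_{ij} dx_i ∧ dx_j, the exterior derivative is
  d(omega) = sum_{i<j} d(g_{ij}) ∧ dx_i ∧ dx_j = sum_{i<j, k} (∂g_{ij}/∂x_k) dx_k ∧ dx_i ∧ dx_j.
Expand each term, using dx_k ∧ dx_i ∧ dx_j = sgn(permutation) dx_{(a)} ∧ dx_{(b)} ∧ dx_{(c)} with (a < b < c) sorted:
  d(-3*w*z + 2*y^2) includes (∂/∂z)(-3*w*z + 2*y^2) dz = (-3*w) dz, which multiplied by dx ∧ dy gives (-3*w) dx ∧ dy ∧ dz
  d(-3*w*z + 2*y^2) includes (∂/∂w)(-3*w*z + 2*y^2) dw = (-3*z) dw, which multiplied by dx ∧ dy gives (-3*z) dx ∧ dy ∧ dw
  d(y*(w - x - z)) includes (∂/∂y)(y*(w - x - z)) dy = (w - x - z) dy, which multiplied by dx ∧ dz gives (-w + x + z) dx ∧ dy ∧ dz
  d(y*(w - x - z)) includes (∂/∂w)(y*(w - x - z)) dw = (y) dw, which multiplied by dx ∧ dz gives (y) dx ∧ dz ∧ dw
  d(z*(2*x + 3*y)) includes (∂/∂x)(z*(2*x + 3*y)) dx = (2*z) dx, which multiplied by dz ∧ dw gives (2*z) dx ∧ dz ∧ dw
  d(z*(2*x + 3*y)) includes (∂/∂y)(z*(2*x + 3*y)) dy = (3*z) dy, which multiplied by dz ∧ dw gives (3*z) dy ∧ dz ∧ dw
Collecting like 3-forms: d(omega) = (-4*w + x + z) dx ∧ dy ∧ dz + (-3*z) dx ∧ dy ∧ dw + (y + 2*z) dx ∧ dz ∧ dw + (3*z) dy ∧ dz ∧ dw.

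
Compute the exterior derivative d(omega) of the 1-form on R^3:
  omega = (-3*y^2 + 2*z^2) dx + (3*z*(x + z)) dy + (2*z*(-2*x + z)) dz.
d(omega) = (6*y + 3*z) dx ∧ dy + (-8*z) dx ∧ dz + (-3*x - 6*z) dy ∧ dz

For a 1-form omega = sum_i f_i dx_i, the exterior derivative is
  d(omega) = sum_{i < j} (∂f_j/∂x_i - ∂f_i/∂x_j) dx_i ∧ dx_j.
  coefficient of dx ∧ dy: ∂f_2/∂x - ∂f_1/∂y = ∂(3*z*(x + z))/∂x - ∂(-3*y^2 + 2*z^2)/∂y = 6*y + 3*z
  coefficient of dx ∧ dz: ∂f_3/∂x - ∂f_1/∂z = ∂(2*z*(-2*x + z))/∂x - ∂(-3*y^2 + 2*z^2)/∂z = -8*z
  coefficient of dy ∧ dz: ∂f_3/∂y - ∂f_2/∂z = ∂(2*z*(-2*x + z))/∂y - ∂(3*z*(x + z))/∂z = -3*x - 6*z
Assembling: d(omega) = (6*y + 3*z) dx ∧ dy + (-8*z) dx ∧ dz + (-3*x - 6*z) dy ∧ dz.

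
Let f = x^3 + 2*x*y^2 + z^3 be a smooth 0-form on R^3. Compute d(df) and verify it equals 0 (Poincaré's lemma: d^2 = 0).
d(df) = 0

Step 1: df = sum_i (∂f/∂x_i) dx_i = (3*x^2 + 2*y^2) dx + (4*x*y) dy + (3*z^2) dz.
Step 2: Apply d again. Using the 1-form formula, the coefficient of dx ∧ dy in d(df) is ∂^2 f/∂x ∂y - ∂^2 f/∂y ∂x = (4*y) - (4*y) = 0 (equality of mixed partials for smooth f).
Similarly for dx ∧ dz and dy ∧ dz — all coefficients vanish. So d(df) = 0.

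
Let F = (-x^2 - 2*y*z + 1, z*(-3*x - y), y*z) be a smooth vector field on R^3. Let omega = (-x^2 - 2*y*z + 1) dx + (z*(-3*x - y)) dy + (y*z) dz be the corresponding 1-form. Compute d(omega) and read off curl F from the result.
d(omega) = (3*x + y + z) dy ∧ dz + (-2*y) dz ∧ dx + (-z) dx ∧ dy; curl F = (3*x + y + z, -2*y, -z)

d omega = sum_{i<j} (∂f_j/∂x_i - ∂f_i/∂x_j) dx_i ∧ dx_j. Under the identification (dy ∧ dz, dz ∧ dx, dx ∧ dy) ↔ (e_x, e_y, e_z), the coefficients are exactly the components of curl F. Compute:
  ∂R/∂y - ∂Q/∂z = (z) - (-3*x - y) = 3*x + y + z
  ∂P/∂z - ∂R/∂x = (-2*y) - (0) = -2*y
  ∂Q/∂x - ∂P/∂y = (-3*z) - (-2*z) = -z.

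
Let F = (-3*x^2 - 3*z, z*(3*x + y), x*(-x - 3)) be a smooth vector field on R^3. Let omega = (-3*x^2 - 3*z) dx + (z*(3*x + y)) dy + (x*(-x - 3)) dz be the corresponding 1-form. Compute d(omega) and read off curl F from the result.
d(omega) = (-3*x - y) dy ∧ dz + (2*x) dz ∧ dx + (3*z) dx ∧ dy; curl F = (-3*x - y, 2*x, 3*z)

d omega = sum_{i<j} (∂f_j/∂x_i - ∂f_i/∂x_j) dx_i ∧ dx_j. Under the identification (dy ∧ dz, dz ∧ dx, dx ∧ dy) ↔ (e_x, e_y, e_z), the coefficients are exactly the components of curl F. Compute:
  ∂R/∂y - ∂Q/∂z = (0) - (3*x + y) = -3*x - y
  ∂P/∂z - ∂R/∂x = (-3) - (-2*x - 3) = 2*x
  ∂Q/∂x - ∂P/∂y = (3*z) - (0) = 3*z.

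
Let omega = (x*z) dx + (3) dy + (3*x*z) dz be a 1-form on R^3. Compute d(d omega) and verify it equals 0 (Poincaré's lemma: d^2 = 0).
d(d omega) = 0

Step 1: d omega = sum_{i<j} (∂f_j/∂x_i - ∂f_i/∂x_j) dx_i ∧ dx_j:
  coeff of dx ∧ dy: 0
  coeff of dx ∧ dz: -x + 3*z
  coeff of dy ∧ dz: 0
Step 2: Apply d again to each 2-form coefficient. The only possible 3-form in R^3 is dx ∧ dy ∧ dz, with coefficient
  ∂(coeff of dy∧dz)/∂x - ∂(coeff of dx∧dz)/∂y + ∂(coeff of dx∧dy)/∂z
  = ∂/∂x (0) - ∂/∂y (-x + 3*z) + ∂/∂z (0).
Each of these terms simplifies to sums of mixed partials that cancel in pairs. The result is 0 (by equality of mixed partials for smooth functions — Schwarz / Clairaut).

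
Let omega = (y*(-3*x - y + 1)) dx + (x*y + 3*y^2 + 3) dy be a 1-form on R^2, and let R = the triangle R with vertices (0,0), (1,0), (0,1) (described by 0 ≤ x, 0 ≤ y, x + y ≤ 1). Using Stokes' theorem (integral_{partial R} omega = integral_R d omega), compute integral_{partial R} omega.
integral_(partial R) omega = 1/2

Stokes: integral_partial_R omega = integral_R d omega with d omega = (∂Q/∂x - ∂P/∂y) dx ∧ dy.
  ∂Q/∂x = y
  ∂P/∂y = -3*x - 2*y + 1
  integrand = ∂Q/∂x - ∂P/∂y = 3*x + 3*y - 1.
Integrating over R: integral_0^1 integral_0^{1-x} (3*x + 3*y - 1) dy dx = 1/2.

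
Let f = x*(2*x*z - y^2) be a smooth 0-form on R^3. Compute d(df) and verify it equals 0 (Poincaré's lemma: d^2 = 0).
d(df) = 0

Step 1: df = sum_i (∂f/∂x_i) dx_i = (4*x*z - y^2) dx + (-2*x*y) dy + (2*x^2) dz.
Step 2: Apply d again. Using the 1-form formula, the coefficient of dx ∧ dy in d(df) is ∂^2 f/∂x ∂y - ∂^2 f/∂y ∂x = (-2*y) - (-2*y) = 0 (equality of mixed partials for smooth f).
Similarly for dx ∧ dz and dy ∧ dz — all coefficients vanish. So d(df) = 0.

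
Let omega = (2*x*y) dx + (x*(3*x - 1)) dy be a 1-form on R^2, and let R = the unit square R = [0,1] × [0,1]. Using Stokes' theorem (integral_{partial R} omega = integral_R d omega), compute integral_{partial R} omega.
integral_(partial R) omega = 1

Stokes: integral_partial_R omega = integral_R d omega with d omega = (∂Q/∂x - ∂P/∂y) dx ∧ dy.
  ∂Q/∂x = 6*x - 1
  ∂P/∂y = 2*x
  integrand = ∂Q/∂x - ∂P/∂y = 4*x - 1.
Integrating over R: integral_0^1 integral_0^1 (4*x - 1) dx dy = 1.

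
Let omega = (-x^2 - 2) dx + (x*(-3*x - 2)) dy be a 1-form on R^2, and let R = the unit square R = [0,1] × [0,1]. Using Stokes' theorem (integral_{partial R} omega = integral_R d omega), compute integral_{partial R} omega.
integral_(partial R) omega = -5

Stokes: integral_partial_R omega = integral_R d omega with d omega = (∂Q/∂x - ∂P/∂y) dx ∧ dy.
  ∂Q/∂x = -6*x - 2
  ∂P/∂y = 0
  integrand = ∂Q/∂x - ∂P/∂y = -6*x - 2.
Integrating over R: integral_0^1 integral_0^1 (-6*x - 2) dx dy = -5.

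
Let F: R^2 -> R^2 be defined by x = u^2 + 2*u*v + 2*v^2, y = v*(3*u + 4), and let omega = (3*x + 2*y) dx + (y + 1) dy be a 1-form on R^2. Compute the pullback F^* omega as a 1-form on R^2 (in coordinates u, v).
F^* omega = (6*u^3 + 30*u^2*v + 45*u*v^2 + 16*u*v + 12*v^3 + 28*v^2 + 3*v) du + (6*u^3 + 45*u^2*v + 60*u*v^2 + 40*u*v + 3*u + 24*v^3 + 32*v^2 + 16*v + 4) dv

Using F^*(f dg) = (f ∘ F) d(g ∘ F), substitute each coordinate x_i by F_i(u, v) in f_i, and replace dx_i by d F_i = (∂F_i/∂u) du + (∂F_i/∂v) dv.
  For the x component: f_1(F) = 3*u^2 + 12*u*v + 6*v^2 + 8*v; d F_1 = (2*u + 2*v) du + (2*u + 4*v) dv
  For the y component: f_2(F) = 3*u*v + 4*v + 1; d F_2 = (3*v) du + (3*u + 4) dv
Combining and collecting du, dv coefficients:
  coeff of du: 6*u^3 + 30*u^2*v + 45*u*v^2 + 16*u*v + 12*v^3 + 28*v^2 + 3*v
  coeff of dv: 6*u^3 + 45*u^2*v + 60*u*v^2 + 40*u*v + 3*u + 24*v^3 + 32*v^2 + 16*v + 4
F^* omega = (6*u^3 + 30*u^2*v + 45*u*v^2 + 16*u*v + 12*v^3 + 28*v^2 + 3*v) du + (6*u^3 + 45*u^2*v + 60*u*v^2 + 40*u*v + 3*u + 24*v^3 + 32*v^2 + 16*v + 4) dv.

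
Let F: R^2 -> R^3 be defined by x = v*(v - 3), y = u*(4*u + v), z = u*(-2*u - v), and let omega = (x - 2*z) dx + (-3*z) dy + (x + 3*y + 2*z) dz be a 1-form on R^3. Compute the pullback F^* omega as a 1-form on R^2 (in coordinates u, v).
F^* omega = (16*u^3 + 18*u^2*v - 2*u*v^2 + 12*u*v - v^3 + 3*v^2) du + (-2*u^3 + 10*u^2*v - 12*u^2 + 3*u*v^2 - 3*u*v + 2*v^3 - 9*v^2 + 9*v) dv

Using F^*(f dg) = (f ∘ F) d(g ∘ F), substitute each coordinate x_i by F_i(u, v) in f_i, and replace dx_i by d F_i = (∂F_i/∂u) du + (∂F_i/∂v) dv.
  For the x component: f_1(F) = 4*u^2 + 2*u*v + v^2 - 3*v; d F_1 = (0) du + (2*v - 3) dv
  For the y component: f_2(F) = 3*u*(2*u + v); d F_2 = (8*u + v) du + (u) dv
  For the z component: f_3(F) = 8*u^2 + u*v + v^2 - 3*v; d F_3 = (-4*u - v) du + (-u) dv
Combining and collecting du, dv coefficients:
  coeff of du: 16*u^3 + 18*u^2*v - 2*u*v^2 + 12*u*v - v^3 + 3*v^2
  coeff of dv: -2*u^3 + 10*u^2*v - 12*u^2 + 3*u*v^2 - 3*u*v + 2*v^3 - 9*v^2 + 9*v
F^* omega = (16*u^3 + 18*u^2*v - 2*u*v^2 + 12*u*v - v^3 + 3*v^2) du + (-2*u^3 + 10*u^2*v - 12*u^2 + 3*u*v^2 - 3*u*v + 2*v^3 - 9*v^2 + 9*v) dv.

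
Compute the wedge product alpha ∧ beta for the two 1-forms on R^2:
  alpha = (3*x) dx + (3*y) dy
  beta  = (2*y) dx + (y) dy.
alpha ∧ beta = (3*y*(x - 2*y)) dx ∧ dy

Distribute the wedge, using dx_i ∧ dx_j = -dx_j ∧ dx_i and dx_i ∧ dx_i = 0. For each pair (i, j) with i < j, the coefficient of dx_i ∧ dx_j in alpha ∧ beta is (alpha_i * beta_j - alpha_j * beta_i). Collecting: alpha ∧ beta = (3*y*(x - 2*y)) dx ∧ dy.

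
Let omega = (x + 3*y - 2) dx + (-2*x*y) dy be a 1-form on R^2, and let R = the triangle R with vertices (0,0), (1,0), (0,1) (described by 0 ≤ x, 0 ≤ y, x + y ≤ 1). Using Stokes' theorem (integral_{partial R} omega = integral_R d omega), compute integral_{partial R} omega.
integral_(partial R) omega = -11/6

Stokes: integral_partial_R omega = integral_R d omega with d omega = (∂Q/∂x - ∂P/∂y) dx ∧ dy.
  ∂Q/∂x = -2*y
  ∂P/∂y = 3
  integrand = ∂Q/∂x - ∂P/∂y = -2*y - 3.
Integrating over R: integral_0^1 integral_0^{1-x} (-2*y - 3) dy dx = -11/6.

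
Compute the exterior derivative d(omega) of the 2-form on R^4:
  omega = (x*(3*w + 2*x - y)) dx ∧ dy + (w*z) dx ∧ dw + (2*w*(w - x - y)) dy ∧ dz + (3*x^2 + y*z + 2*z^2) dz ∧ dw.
d(omega) = (3*x) dx ∧ dy ∧ dw + (-w + 6*x) dx ∧ dz ∧ dw + (-2*w) dx ∧ dy ∧ dz + (4*w - 2*x - 2*y + z) dy ∧ dz ∧ dw

For a 2-form omega = sum_{i<j} g_{ij} dx_i ∧ dx_j, the exterior derivative is
  d(omega) = sum_{i<j} d(g_{ij}) ∧ dx_i ∧ dx_j = sum_{i<j, k} (∂g_{ij}/∂x_k) dx_k ∧ dx_i ∧ dx_j.
Expand each term, using dx_k ∧ dx_i ∧ dx_j = sgn(permutation) dx_{(a)} ∧ dx_{(b)} ∧ dx_{(c)} with (a < b < c) sorted:
  d(x*(3*w + 2*x - y)) includes (∂/∂w)(x*(3*w + 2*x - y)) dw = (3*x) dw, which multiplied by dx ∧ dy gives (3*x) dx ∧ dy ∧ dw
  d(w*z) includes (∂/∂z)(w*z) dz = (w) dz, which multiplied by dx ∧ dw gives (-w) dx ∧ dz ∧ dw
  d(2*w*(w - x - y)) includes (∂/∂x)(2*w*(w - x - y)) dx = (-2*w) dx, which multiplied by dy ∧ dz gives (-2*w) dx ∧ dy ∧ dz
  d(2*w*(w - x - y)) includes (∂/∂w)(2*w*(w - x - y)) dw = (4*w - 2*x - 2*y) dw, which multiplied by dy ∧ dz gives (4*w - 2*x - 2*y) dy ∧ dz ∧ dw
  d(3*x^2 + y*z + 2*z^2) includes (∂/∂x)(3*x^2 + y*z + 2*z^2) dx = (6*x) dx, which multiplied by dz ∧ dw gives (6*x) dx ∧ dz ∧ dw
  d(3*x^2 + y*z + 2*z^2) includes (∂/∂y)(3*x^2 + y*z + 2*z^2) dy = (z) dy, which multiplied by dz ∧ dw gives (z) dy ∧ dz ∧ dw
Collecting like 3-forms: d(omega) = (3*x) dx ∧ dy ∧ dw + (-w + 6*x) dx ∧ dz ∧ dw + (-2*w) dx ∧ dy ∧ dz + (4*w - 2*x - 2*y + z) dy ∧ dz ∧ dw.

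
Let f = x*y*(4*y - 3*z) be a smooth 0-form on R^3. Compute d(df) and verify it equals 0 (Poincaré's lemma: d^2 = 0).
d(df) = 0

Step 1: df = sum_i (∂f/∂x_i) dx_i = (y*(4*y - 3*z)) dx + (x*(8*y - 3*z)) dy + (-3*x*y) dz.
Step 2: Apply d again. Using the 1-form formula, the coefficient of dx ∧ dy in d(df) is ∂^2 f/∂x ∂y - ∂^2 f/∂y ∂x = (8*y - 3*z) - (8*y - 3*z) = 0 (equality of mixed partials for smooth f).
Similarly for dx ∧ dz and dy ∧ dz — all coefficients vanish. So d(df) = 0.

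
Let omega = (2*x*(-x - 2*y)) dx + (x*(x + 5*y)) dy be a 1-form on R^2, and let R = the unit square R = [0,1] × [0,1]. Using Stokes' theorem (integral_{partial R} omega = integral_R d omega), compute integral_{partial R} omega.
integral_(partial R) omega = 11/2

Stokes: integral_partial_R omega = integral_R d omega with d omega = (∂Q/∂x - ∂P/∂y) dx ∧ dy.
  ∂Q/∂x = 2*x + 5*y
  ∂P/∂y = -4*x
  integrand = ∂Q/∂x - ∂P/∂y = 6*x + 5*y.
Integrating over R: integral_0^1 integral_0^1 (6*x + 5*y) dx dy = 11/2.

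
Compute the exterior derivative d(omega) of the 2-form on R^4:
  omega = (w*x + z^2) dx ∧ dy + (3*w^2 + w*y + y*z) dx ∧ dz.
d(omega) = (-w + z) dx ∧ dy ∧ dz + (x) dx ∧ dy ∧ dw + (6*w + y) dx ∧ dz ∧ dw

For a 2-form omega = sum_{i<j} g_{ij} dx_i ∧ dx_j, the exterior derivative is
  d(omega) = sum_{i<j} d(g_{ij}) ∧ dx_i ∧ dx_j = sum_{i<j, k} (∂g_{ij}/∂x_k) dx_k ∧ dx_i ∧ dx_j.
Expand each term, using dx_k ∧ dx_i ∧ dx_j = sgn(permutation) dx_{(a)} ∧ dx_{(b)} ∧ dx_{(c)} with (a < b < c) sorted:
  d(w*x + z^2) includes (∂/∂z)(w*x + z^2) dz = (2*z) dz, which multiplied by dx ∧ dy gives (2*z) dx ∧ dy ∧ dz
  d(w*x + z^2) includes (∂/∂w)(w*x + z^2) dw = (x) dw, which multiplied by dx ∧ dy gives (x) dx ∧ dy ∧ dw
  d(3*w^2 + w*y + y*z) includes (∂/∂y)(3*w^2 + w*y + y*z) dy = (w + z) dy, which multiplied by dx ∧ dz gives (-w - z) dx ∧ dy ∧ dz
  d(3*w^2 + w*y + y*z) includes (∂/∂w)(3*w^2 + w*y + y*z) dw = (6*w + y) dw, which multiplied by dx ∧ dz gives (6*w + y) dx ∧ dz ∧ dw
Collecting like 3-forms: d(omega) = (-w + z) dx ∧ dy ∧ dz + (x) dx ∧ dy ∧ dw + (6*w + y) dx ∧ dz ∧ dw.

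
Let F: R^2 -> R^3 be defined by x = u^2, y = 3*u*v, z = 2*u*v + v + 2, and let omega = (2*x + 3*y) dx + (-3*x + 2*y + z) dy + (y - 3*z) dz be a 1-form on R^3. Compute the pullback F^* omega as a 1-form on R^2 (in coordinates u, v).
F^* omega = (4*u^3 + 9*u^2*v + 18*u*v^2 - 3*v^2 - 6*v) du + (-9*u^3 + 18*u^2*v - 6*u*v - 6*u - 3*v - 6) dv

Using F^*(f dg) = (f ∘ F) d(g ∘ F), substitute each coordinate x_i by F_i(u, v) in f_i, and replace dx_i by d F_i = (∂F_i/∂u) du + (∂F_i/∂v) dv.
  For the x component: f_1(F) = u*(2*u + 9*v); d F_1 = (2*u) du + (0) dv
  For the y component: f_2(F) = -3*u^2 + 8*u*v + v + 2; d F_2 = (3*v) du + (3*u) dv
  For the z component: f_3(F) = -3*u*v - 3*v - 6; d F_3 = (2*v) du + (2*u + 1) dv
Combining and collecting du, dv coefficients:
  coeff of du: 4*u^3 + 9*u^2*v + 18*u*v^2 - 3*v^2 - 6*v
  coeff of dv: -9*u^3 + 18*u^2*v - 6*u*v - 6*u - 3*v - 6
F^* omega = (4*u^3 + 9*u^2*v + 18*u*v^2 - 3*v^2 - 6*v) du + (-9*u^3 + 18*u^2*v - 6*u*v - 6*u - 3*v - 6) dv.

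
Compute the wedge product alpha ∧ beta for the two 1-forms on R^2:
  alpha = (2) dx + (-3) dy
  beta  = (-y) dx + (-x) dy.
alpha ∧ beta = (-2*x - 3*y) dx ∧ dy

Distribute the wedge, using dx_i ∧ dx_j = -dx_j ∧ dx_i and dx_i ∧ dx_i = 0. For each pair (i, j) with i < j, the coefficient of dx_i ∧ dx_j in alpha ∧ beta is (alpha_i * beta_j - alpha_j * beta_i). Collecting: alpha ∧ beta = (-2*x - 3*y) dx ∧ dy.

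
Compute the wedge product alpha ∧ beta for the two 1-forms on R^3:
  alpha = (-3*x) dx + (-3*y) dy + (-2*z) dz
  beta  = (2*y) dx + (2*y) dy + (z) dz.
alpha ∧ beta = (6*y*(-x + y)) dx ∧ dy + (z*(-3*x + 4*y)) dx ∧ dz + (y*z) dy ∧ dz

Distribute the wedge, using dx_i ∧ dx_j = -dx_j ∧ dx_i and dx_i ∧ dx_i = 0. For each pair (i, j) with i < j, the coefficient of dx_i ∧ dx_j in alpha ∧ beta is (alpha_i * beta_j - alpha_j * beta_i). Collecting: alpha ∧ beta = (6*y*(-x + y)) dx ∧ dy + (z*(-3*x + 4*y)) dx ∧ dz + (y*z) dy ∧ dz.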